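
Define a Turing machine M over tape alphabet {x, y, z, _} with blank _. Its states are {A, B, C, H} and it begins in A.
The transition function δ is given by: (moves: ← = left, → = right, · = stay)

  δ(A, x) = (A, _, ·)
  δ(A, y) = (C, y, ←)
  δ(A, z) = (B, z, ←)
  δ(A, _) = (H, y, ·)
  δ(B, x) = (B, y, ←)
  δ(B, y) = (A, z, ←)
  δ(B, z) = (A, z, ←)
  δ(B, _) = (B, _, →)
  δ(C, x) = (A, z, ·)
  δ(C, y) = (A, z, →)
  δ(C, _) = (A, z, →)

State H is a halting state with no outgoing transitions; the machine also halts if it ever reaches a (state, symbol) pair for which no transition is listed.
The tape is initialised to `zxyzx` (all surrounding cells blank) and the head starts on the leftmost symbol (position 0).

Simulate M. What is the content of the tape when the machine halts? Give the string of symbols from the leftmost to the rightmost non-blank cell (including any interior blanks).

yzxyzx

state=A head=0 tape=_[z]xyzx   (A,z)→(B,z,←)
state=B head=-1 tape=[_]zxyzx   (B,_)→(B,_,→)
state=B head=0 tape=_[z]xyzx   (B,z)→(A,z,←)
state=A head=-1 tape=[_]zxyzx   (A,_)→(H,y,·)
state=H head=-1 tape=[y]zxyzx
The non-blank tape span at halt is yzxyzx.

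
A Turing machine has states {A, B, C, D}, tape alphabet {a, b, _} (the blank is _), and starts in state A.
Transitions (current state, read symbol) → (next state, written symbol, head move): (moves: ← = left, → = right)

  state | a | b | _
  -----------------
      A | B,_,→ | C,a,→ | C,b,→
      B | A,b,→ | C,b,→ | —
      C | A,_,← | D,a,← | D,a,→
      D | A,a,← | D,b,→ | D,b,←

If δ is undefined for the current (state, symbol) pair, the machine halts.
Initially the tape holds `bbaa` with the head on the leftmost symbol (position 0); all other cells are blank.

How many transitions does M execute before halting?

state=A head=0 tape=_[b]baa___   (A,b)→(C,a,→)
state=C head=1 tape=_a[b]aa___   (C,b)→(D,a,←)
state=D head=0 tape=_[a]aaa___   (D,a)→(A,a,←)
state=A head=-1 tape=[_]aaaa___   (A,_)→(C,b,→)
state=C head=0 tape=b[a]aaa___   (C,a)→(A,_,←)
state=A head=-1 tape=[b]_aaa___   (A,b)→(C,a,→)
state=C head=0 tape=a[_]aaa___   (C,_)→(D,a,→)
state=D head=1 tape=aa[a]aa___   (D,a)→(A,a,←)
state=A head=0 tape=a[a]aaa___   (A,a)→(B,_,→)
state=B head=1 tape=a_[a]aa___   (B,a)→(A,b,→)
state=A head=2 tape=a_b[a]a___   (A,a)→(B,_,→)
state=B head=3 tape=a_b_[a]___   (B,a)→(A,b,→)
state=A head=4 tape=a_b_b[_]__   (A,_)→(C,b,→)
state=C head=5 tape=a_b_bb[_]_   (C,_)→(D,a,→)
state=D head=6 tape=a_b_bba[_]   (D,_)→(D,b,←)
state=D head=5 tape=a_b_bb[a]b   (D,a)→(A,a,←)
state=A head=4 tape=a_b_b[b]ab   (A,b)→(C,a,→)
state=C head=5 tape=a_b_ba[a]b   (C,a)→(A,_,←)
state=A head=4 tape=a_b_b[a]_b   (A,a)→(B,_,→)
state=B head=5 tape=a_b_b_[_]b
M halts after 19 transitions.

19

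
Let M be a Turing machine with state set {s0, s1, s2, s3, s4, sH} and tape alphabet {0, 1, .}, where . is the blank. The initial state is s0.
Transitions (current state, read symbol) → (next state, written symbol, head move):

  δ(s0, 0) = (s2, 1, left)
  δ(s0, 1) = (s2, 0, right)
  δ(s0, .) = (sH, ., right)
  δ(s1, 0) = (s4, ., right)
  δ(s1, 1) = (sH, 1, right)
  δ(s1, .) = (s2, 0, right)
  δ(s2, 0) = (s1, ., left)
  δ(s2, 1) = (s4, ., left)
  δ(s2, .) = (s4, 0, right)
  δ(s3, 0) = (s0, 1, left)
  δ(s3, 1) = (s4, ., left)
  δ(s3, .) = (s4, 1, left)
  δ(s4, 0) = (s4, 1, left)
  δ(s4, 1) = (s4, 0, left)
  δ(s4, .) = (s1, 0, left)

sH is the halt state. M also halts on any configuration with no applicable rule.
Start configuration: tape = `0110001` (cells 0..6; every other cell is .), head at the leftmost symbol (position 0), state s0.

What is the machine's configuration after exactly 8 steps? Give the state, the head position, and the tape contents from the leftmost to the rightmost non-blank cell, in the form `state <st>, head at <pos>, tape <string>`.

state s4, head at -2, tape 10110001

state=s0 head=0 tape=...[0]110001   (s0,0)→(s2,1,left)
state=s2 head=-1 tape=..[.]1110001   (s2,.)→(s4,0,right)
state=s4 head=0 tape=..0[1]110001   (s4,1)→(s4,0,left)
state=s4 head=-1 tape=..[0]0110001   (s4,0)→(s4,1,left)
state=s4 head=-2 tape=.[.]10110001   (s4,.)→(s1,0,left)
state=s1 head=-3 tape=[.]010110001   (s1,.)→(s2,0,right)
state=s2 head=-2 tape=0[0]10110001   (s2,0)→(s1,.,left)
state=s1 head=-3 tape=[0].10110001   (s1,0)→(s4,.,right)
state=s4 head=-2 tape=.[.]10110001
After 8 steps: state s4, head at -2, tape 10110001.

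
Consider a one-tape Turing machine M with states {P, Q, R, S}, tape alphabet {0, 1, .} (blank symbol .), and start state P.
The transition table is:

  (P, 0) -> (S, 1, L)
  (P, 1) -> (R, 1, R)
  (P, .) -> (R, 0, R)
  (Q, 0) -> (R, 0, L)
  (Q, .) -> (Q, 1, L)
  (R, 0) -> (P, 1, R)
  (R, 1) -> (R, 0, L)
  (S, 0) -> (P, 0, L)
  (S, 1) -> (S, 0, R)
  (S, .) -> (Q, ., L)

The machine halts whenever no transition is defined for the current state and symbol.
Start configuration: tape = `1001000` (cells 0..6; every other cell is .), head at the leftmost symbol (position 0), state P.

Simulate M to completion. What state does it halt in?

state=P head=0 tape=.[1]001000..   (P,1)→(R,1,R)
state=R head=1 tape=.1[0]01000..   (R,0)→(P,1,R)
state=P head=2 tape=.11[0]1000..   (P,0)→(S,1,L)
state=S head=1 tape=.1[1]11000..   (S,1)→(S,0,R)
state=S head=2 tape=.10[1]1000..   (S,1)→(S,0,R)
state=S head=3 tape=.100[1]000..   (S,1)→(S,0,R)
state=S head=4 tape=.1000[0]00..   (S,0)→(P,0,L)
state=P head=3 tape=.100[0]000..   (P,0)→(S,1,L)
state=S head=2 tape=.10[0]1000..   (S,0)→(P,0,L)
state=P head=1 tape=.1[0]01000..   (P,0)→(S,1,L)
state=S head=0 tape=.[1]101000..   (S,1)→(S,0,R)
state=S head=1 tape=.0[1]01000..   (S,1)→(S,0,R)
state=S head=2 tape=.00[0]1000..   (S,0)→(P,0,L)
state=P head=1 tape=.0[0]01000..   (P,0)→(S,1,L)
state=S head=0 tape=.[0]101000..   (S,0)→(P,0,L)
state=P head=-1 tape=[.]0101000..   (P,.)→(R,0,R)
state=R head=0 tape=0[0]101000..   (R,0)→(P,1,R)
state=P head=1 tape=01[1]01000..   (P,1)→(R,1,R)
state=R head=2 tape=011[0]1000..   (R,0)→(P,1,R)
state=P head=3 tape=0111[1]000..   (P,1)→(R,1,R)
state=R head=4 tape=01111[0]00..   (R,0)→(P,1,R)
state=P head=5 tape=011111[0]0..   (P,0)→(S,1,L)
state=S head=4 tape=01111[1]10..   (S,1)→(S,0,R)
state=S head=5 tape=011110[1]0..   (S,1)→(S,0,R)
state=S head=6 tape=0111100[0]..   (S,0)→(P,0,L)
state=P head=5 tape=011110[0]0..   (P,0)→(S,1,L)
state=S head=4 tape=01111[0]10..   (S,0)→(P,0,L)
state=P head=3 tape=0111[1]010..   (P,1)→(R,1,R)
state=R head=4 tape=01111[0]10..   (R,0)→(P,1,R)
state=P head=5 tape=011111[1]0..   (P,1)→(R,1,R)
state=R head=6 tape=0111111[0]..   (R,0)→(P,1,R)
state=P head=7 tape=01111111[.].   (P,.)→(R,0,R)
state=R head=8 tape=011111110[.]
No transition is defined for (R, .); M halts in state R.

R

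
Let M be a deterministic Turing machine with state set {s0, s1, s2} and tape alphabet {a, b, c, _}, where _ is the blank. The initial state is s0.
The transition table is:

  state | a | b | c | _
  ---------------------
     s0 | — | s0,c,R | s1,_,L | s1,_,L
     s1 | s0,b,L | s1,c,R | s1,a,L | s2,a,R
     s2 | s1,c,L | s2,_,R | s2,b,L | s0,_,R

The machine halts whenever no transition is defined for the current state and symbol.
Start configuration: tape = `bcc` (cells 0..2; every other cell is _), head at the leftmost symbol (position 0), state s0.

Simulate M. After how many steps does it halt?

state=s0 head=0 tape=___[b]cc   (s0,b)→(s0,c,R)
state=s0 head=1 tape=___c[c]c   (s0,c)→(s1,_,L)
state=s1 head=0 tape=___[c]_c   (s1,c)→(s1,a,L)
state=s1 head=-1 tape=__[_]a_c   (s1,_)→(s2,a,R)
state=s2 head=0 tape=__a[a]_c   (s2,a)→(s1,c,L)
state=s1 head=-1 tape=__[a]c_c   (s1,a)→(s0,b,L)
state=s0 head=-2 tape=_[_]bc_c   (s0,_)→(s1,_,L)
state=s1 head=-3 tape=[_]_bc_c   (s1,_)→(s2,a,R)
state=s2 head=-2 tape=a[_]bc_c   (s2,_)→(s0,_,R)
state=s0 head=-1 tape=a_[b]c_c   (s0,b)→(s0,c,R)
state=s0 head=0 tape=a_c[c]_c   (s0,c)→(s1,_,L)
state=s1 head=-1 tape=a_[c]__c   (s1,c)→(s1,a,L)
state=s1 head=-2 tape=a[_]a__c   (s1,_)→(s2,a,R)
state=s2 head=-1 tape=aa[a]__c   (s2,a)→(s1,c,L)
state=s1 head=-2 tape=a[a]c__c   (s1,a)→(s0,b,L)
state=s0 head=-3 tape=[a]bc__c
M halts after 15 transitions.

15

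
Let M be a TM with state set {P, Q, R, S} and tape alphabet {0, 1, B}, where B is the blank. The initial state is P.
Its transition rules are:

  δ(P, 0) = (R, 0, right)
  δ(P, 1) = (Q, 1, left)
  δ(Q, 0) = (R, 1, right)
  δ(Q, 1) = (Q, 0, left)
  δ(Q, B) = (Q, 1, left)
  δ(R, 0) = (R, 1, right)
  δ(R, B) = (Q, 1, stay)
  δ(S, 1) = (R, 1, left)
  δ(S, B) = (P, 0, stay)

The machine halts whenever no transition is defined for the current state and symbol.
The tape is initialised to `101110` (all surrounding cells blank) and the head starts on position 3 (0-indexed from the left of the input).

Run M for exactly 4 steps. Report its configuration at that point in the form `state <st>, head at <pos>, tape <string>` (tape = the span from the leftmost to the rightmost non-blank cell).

P | 101[1]10   read 1 → write 1, move left, go to Q
Q | 10[1]110   read 1 → write 0, move left, go to Q
Q | 1[0]0110   read 0 → write 1, move right, go to R
R | 11[0]110   read 0 → write 1, move right, go to R
R | 111[1]10
After 4 steps: state R, head at 3, tape 111110.

state R, head at 3, tape 111110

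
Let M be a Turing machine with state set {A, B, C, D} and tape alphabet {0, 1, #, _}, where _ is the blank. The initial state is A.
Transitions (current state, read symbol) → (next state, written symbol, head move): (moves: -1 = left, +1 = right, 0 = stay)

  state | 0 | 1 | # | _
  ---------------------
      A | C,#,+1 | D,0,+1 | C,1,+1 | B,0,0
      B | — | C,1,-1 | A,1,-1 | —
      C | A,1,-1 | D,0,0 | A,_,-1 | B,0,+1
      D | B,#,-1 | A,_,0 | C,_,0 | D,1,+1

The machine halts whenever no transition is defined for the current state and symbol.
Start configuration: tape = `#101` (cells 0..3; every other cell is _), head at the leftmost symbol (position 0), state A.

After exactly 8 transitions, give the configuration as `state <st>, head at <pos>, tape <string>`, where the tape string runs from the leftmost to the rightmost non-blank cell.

state B, head at -2, tape 011#01

state=A head=0 tape=__[#]101   (A,#)→(C,1,+1)
state=C head=1 tape=__1[1]01   (C,1)→(D,0,0)
state=D head=1 tape=__1[0]01   (D,0)→(B,#,-1)
state=B head=0 tape=__[1]#01   (B,1)→(C,1,-1)
state=C head=-1 tape=_[_]1#01   (C,_)→(B,0,+1)
state=B head=0 tape=_0[1]#01   (B,1)→(C,1,-1)
state=C head=-1 tape=_[0]1#01   (C,0)→(A,1,-1)
state=A head=-2 tape=[_]11#01   (A,_)→(B,0,0)
state=B head=-2 tape=[0]11#01
After 8 steps: state B, head at -2, tape 011#01.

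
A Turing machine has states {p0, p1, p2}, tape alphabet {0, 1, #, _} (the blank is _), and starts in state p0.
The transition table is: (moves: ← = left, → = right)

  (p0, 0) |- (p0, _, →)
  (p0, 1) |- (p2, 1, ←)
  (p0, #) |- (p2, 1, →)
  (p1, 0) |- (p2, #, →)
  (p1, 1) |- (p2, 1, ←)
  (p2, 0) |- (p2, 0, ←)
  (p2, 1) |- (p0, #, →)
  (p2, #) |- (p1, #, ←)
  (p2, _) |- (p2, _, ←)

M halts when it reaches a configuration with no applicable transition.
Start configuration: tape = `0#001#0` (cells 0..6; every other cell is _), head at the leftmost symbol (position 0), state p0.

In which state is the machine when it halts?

p0 | [0]#001#0   read 0 → write _, move →, go to p0
p0 | _[#]001#0   read # → write 1, move →, go to p2
p2 | _1[0]01#0   read 0 → write 0, move ←, go to p2
p2 | _[1]001#0   read 1 → write #, move →, go to p0
p0 | _#[0]01#0   read 0 → write _, move →, go to p0
p0 | _#_[0]1#0   read 0 → write _, move →, go to p0
p0 | _#__[1]#0   read 1 → write 1, move ←, go to p2
p2 | _#_[_]1#0   read _ → write _, move ←, go to p2
p2 | _#[_]_1#0   read _ → write _, move ←, go to p2
p2 | _[#]__1#0   read # → write #, move ←, go to p1
p1 | [_]#__1#0
No transition is defined for (p1, _); M halts in state p1.

p1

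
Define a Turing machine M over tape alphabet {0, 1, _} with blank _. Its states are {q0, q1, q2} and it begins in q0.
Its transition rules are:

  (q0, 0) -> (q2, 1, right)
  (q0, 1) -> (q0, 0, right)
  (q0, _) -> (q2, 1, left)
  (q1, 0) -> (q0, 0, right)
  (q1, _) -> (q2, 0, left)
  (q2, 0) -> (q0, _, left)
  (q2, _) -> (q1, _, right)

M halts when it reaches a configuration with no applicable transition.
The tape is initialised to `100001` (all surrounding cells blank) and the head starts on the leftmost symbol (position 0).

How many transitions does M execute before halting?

state=q0 head=0 tape=[1]00001   (q0,1)→(q0,0,right)
state=q0 head=1 tape=0[0]0001   (q0,0)→(q2,1,right)
state=q2 head=2 tape=01[0]001   (q2,0)→(q0,_,left)
state=q0 head=1 tape=0[1]_001   (q0,1)→(q0,0,right)
state=q0 head=2 tape=00[_]001   (q0,_)→(q2,1,left)
state=q2 head=1 tape=0[0]1001   (q2,0)→(q0,_,left)
state=q0 head=0 tape=[0]_1001   (q0,0)→(q2,1,right)
state=q2 head=1 tape=1[_]1001   (q2,_)→(q1,_,right)
state=q1 head=2 tape=1_[1]001
M halts after 8 transitions.

8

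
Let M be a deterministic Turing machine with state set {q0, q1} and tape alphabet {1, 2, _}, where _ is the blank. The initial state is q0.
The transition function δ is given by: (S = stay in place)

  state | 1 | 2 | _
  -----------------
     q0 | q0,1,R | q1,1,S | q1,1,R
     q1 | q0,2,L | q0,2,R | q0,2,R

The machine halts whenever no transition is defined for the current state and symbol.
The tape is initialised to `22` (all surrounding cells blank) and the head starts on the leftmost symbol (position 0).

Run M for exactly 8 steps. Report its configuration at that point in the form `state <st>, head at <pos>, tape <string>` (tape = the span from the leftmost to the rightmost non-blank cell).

state q0, head at -1, tape 122

q0 | _[2]2   read 2 → write 1, move S, go to q1
q1 | _[1]2   read 1 → write 2, move L, go to q0
q0 | [_]22   read _ → write 1, move R, go to q1
q1 | 1[2]2   read 2 → write 2, move R, go to q0
q0 | 12[2]   read 2 → write 1, move S, go to q1
q1 | 12[1]   read 1 → write 2, move L, go to q0
q0 | 1[2]2   read 2 → write 1, move S, go to q1
q1 | 1[1]2   read 1 → write 2, move L, go to q0
q0 | [1]22
After 8 steps: state q0, head at -1, tape 122.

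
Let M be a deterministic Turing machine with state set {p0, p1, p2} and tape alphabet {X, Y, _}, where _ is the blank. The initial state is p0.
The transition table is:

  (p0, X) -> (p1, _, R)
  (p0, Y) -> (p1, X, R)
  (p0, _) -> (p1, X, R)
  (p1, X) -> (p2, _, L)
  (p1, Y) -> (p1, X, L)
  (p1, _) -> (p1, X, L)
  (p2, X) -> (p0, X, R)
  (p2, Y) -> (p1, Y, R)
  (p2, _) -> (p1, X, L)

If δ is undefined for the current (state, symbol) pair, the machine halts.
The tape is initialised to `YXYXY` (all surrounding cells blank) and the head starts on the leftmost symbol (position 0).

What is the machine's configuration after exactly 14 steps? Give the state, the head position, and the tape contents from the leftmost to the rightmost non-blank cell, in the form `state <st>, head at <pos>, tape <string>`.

state=p0 head=0 tape=[Y]XYXY   (p0,Y)→(p1,X,R)
state=p1 head=1 tape=X[X]YXY   (p1,X)→(p2,_,L)
state=p2 head=0 tape=[X]_YXY   (p2,X)→(p0,X,R)
state=p0 head=1 tape=X[_]YXY   (p0,_)→(p1,X,R)
state=p1 head=2 tape=XX[Y]XY   (p1,Y)→(p1,X,L)
state=p1 head=1 tape=X[X]XXY   (p1,X)→(p2,_,L)
state=p2 head=0 tape=[X]_XXY   (p2,X)→(p0,X,R)
state=p0 head=1 tape=X[_]XXY   (p0,_)→(p1,X,R)
state=p1 head=2 tape=XX[X]XY   (p1,X)→(p2,_,L)
state=p2 head=1 tape=X[X]_XY   (p2,X)→(p0,X,R)
state=p0 head=2 tape=XX[_]XY   (p0,_)→(p1,X,R)
state=p1 head=3 tape=XXX[X]Y   (p1,X)→(p2,_,L)
state=p2 head=2 tape=XX[X]_Y   (p2,X)→(p0,X,R)
state=p0 head=3 tape=XXX[_]Y   (p0,_)→(p1,X,R)
state=p1 head=4 tape=XXXX[Y]
After 14 steps: state p1, head at 4, tape XXXXY.

state p1, head at 4, tape XXXXY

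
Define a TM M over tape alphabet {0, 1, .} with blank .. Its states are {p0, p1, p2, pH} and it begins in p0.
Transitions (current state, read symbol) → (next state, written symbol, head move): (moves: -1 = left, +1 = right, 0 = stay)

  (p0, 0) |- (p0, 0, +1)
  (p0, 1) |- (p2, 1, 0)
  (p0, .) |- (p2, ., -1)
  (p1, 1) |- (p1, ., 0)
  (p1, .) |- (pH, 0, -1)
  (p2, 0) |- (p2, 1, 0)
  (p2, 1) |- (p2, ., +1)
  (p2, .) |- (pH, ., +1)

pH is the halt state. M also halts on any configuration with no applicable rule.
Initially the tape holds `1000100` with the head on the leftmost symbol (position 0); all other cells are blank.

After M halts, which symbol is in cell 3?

.

p0 | [1]000100..   read 1 → write 1, move 0, go to p2
p2 | [1]000100..   read 1 → write ., move +1, go to p2
p2 | .[0]00100..   read 0 → write 1, move 0, go to p2
p2 | .[1]00100..   read 1 → write ., move +1, go to p2
p2 | ..[0]0100..   read 0 → write 1, move 0, go to p2
p2 | ..[1]0100..   read 1 → write ., move +1, go to p2
p2 | ...[0]100..   read 0 → write 1, move 0, go to p2
p2 | ...[1]100..   read 1 → write ., move +1, go to p2
p2 | ....[1]00..   read 1 → write ., move +1, go to p2
p2 | .....[0]0..   read 0 → write 1, move 0, go to p2
p2 | .....[1]0..   read 1 → write ., move +1, go to p2
p2 | ......[0]..   read 0 → write 1, move 0, go to p2
p2 | ......[1]..   read 1 → write ., move +1, go to p2
p2 | .......[.].   read . → write ., move +1, go to pH
pH | ........[.]
Cell 3 holds . when M halts.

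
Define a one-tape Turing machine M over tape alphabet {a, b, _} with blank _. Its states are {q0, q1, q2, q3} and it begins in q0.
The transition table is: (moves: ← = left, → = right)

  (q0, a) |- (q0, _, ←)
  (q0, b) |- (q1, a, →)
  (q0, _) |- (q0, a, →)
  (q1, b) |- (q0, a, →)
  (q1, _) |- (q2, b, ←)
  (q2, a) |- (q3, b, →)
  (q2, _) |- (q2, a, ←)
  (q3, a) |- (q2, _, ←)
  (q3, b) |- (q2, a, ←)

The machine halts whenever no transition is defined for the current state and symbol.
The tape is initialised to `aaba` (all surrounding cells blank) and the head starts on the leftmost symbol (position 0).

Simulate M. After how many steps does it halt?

11

q0 | __[a]aba   read a → write _, move ←, go to q0
q0 | _[_]_aba   read _ → write a, move →, go to q0
q0 | _a[_]aba   read _ → write a, move →, go to q0
q0 | _aa[a]ba   read a → write _, move ←, go to q0
q0 | _a[a]_ba   read a → write _, move ←, go to q0
q0 | _[a]__ba   read a → write _, move ←, go to q0
q0 | [_]___ba   read _ → write a, move →, go to q0
q0 | a[_]__ba   read _ → write a, move →, go to q0
q0 | aa[_]_ba   read _ → write a, move →, go to q0
q0 | aaa[_]ba   read _ → write a, move →, go to q0
q0 | aaaa[b]a   read b → write a, move →, go to q1
q1 | aaaaa[a]
M halts after 11 transitions.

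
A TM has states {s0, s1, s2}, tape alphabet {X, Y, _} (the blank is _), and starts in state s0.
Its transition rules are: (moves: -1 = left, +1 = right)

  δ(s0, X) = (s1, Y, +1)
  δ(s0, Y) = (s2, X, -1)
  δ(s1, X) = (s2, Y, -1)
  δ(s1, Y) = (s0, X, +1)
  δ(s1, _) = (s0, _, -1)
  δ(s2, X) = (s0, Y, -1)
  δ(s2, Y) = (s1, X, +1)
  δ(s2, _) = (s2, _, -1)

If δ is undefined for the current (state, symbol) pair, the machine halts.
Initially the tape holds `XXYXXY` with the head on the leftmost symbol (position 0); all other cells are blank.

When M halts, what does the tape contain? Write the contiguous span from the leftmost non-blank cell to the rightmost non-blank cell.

YXXXYX

s0 | [X]XYXXY_   read X → write Y, move +1, go to s1
s1 | Y[X]YXXY_   read X → write Y, move -1, go to s2
s2 | [Y]YYXXY_   read Y → write X, move +1, go to s1
s1 | X[Y]YXXY_   read Y → write X, move +1, go to s0
s0 | XX[Y]XXY_   read Y → write X, move -1, go to s2
s2 | X[X]XXXY_   read X → write Y, move -1, go to s0
s0 | [X]YXXXY_   read X → write Y, move +1, go to s1
s1 | Y[Y]XXXY_   read Y → write X, move +1, go to s0
s0 | YX[X]XXY_   read X → write Y, move +1, go to s1
s1 | YXY[X]XY_   read X → write Y, move -1, go to s2
s2 | YX[Y]YXY_   read Y → write X, move +1, go to s1
s1 | YXX[Y]XY_   read Y → write X, move +1, go to s0
s0 | YXXX[X]Y_   read X → write Y, move +1, go to s1
s1 | YXXXY[Y]_   read Y → write X, move +1, go to s0
s0 | YXXXYX[_]
The non-blank tape span at halt is YXXXYX.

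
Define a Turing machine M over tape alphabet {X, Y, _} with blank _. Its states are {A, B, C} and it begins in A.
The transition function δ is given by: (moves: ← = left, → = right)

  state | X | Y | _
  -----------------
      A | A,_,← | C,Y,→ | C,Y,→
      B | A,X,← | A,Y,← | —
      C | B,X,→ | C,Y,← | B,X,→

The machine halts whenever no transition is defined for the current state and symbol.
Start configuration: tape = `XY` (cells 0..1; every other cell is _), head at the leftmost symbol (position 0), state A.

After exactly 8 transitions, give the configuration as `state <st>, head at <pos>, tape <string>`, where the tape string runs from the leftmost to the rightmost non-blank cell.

state A, head at 0, tape YXY

A | _[X]Y   read X → write _, move ←, go to A
A | [_]_Y   read _ → write Y, move →, go to C
C | Y[_]Y   read _ → write X, move →, go to B
B | YX[Y]   read Y → write Y, move ←, go to A
A | Y[X]Y   read X → write _, move ←, go to A
A | [Y]_Y   read Y → write Y, move →, go to C
C | Y[_]Y   read _ → write X, move →, go to B
B | YX[Y]   read Y → write Y, move ←, go to A
A | Y[X]Y
After 8 steps: state A, head at 0, tape YXY.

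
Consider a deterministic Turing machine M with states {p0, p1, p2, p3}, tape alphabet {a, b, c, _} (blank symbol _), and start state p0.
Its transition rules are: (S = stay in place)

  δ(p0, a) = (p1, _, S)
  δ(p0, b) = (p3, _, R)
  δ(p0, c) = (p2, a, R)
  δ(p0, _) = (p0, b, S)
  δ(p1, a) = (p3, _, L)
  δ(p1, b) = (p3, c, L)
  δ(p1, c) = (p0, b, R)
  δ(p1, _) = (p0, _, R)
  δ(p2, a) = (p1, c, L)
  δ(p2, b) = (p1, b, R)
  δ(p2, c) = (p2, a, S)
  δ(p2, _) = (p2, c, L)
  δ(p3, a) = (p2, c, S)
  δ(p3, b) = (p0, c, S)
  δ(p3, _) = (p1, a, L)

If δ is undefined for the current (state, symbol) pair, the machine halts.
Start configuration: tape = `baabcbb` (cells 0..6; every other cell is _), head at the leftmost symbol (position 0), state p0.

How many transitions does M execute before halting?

state=p0 head=0 tape=_[b]aabcbb   (p0,b)→(p3,_,R)
state=p3 head=1 tape=__[a]abcbb   (p3,a)→(p2,c,S)
state=p2 head=1 tape=__[c]abcbb   (p2,c)→(p2,a,S)
state=p2 head=1 tape=__[a]abcbb   (p2,a)→(p1,c,L)
state=p1 head=0 tape=_[_]cabcbb   (p1,_)→(p0,_,R)
state=p0 head=1 tape=__[c]abcbb   (p0,c)→(p2,a,R)
state=p2 head=2 tape=__a[a]bcbb   (p2,a)→(p1,c,L)
state=p1 head=1 tape=__[a]cbcbb   (p1,a)→(p3,_,L)
state=p3 head=0 tape=_[_]_cbcbb   (p3,_)→(p1,a,L)
state=p1 head=-1 tape=[_]a_cbcbb   (p1,_)→(p0,_,R)
state=p0 head=0 tape=_[a]_cbcbb   (p0,a)→(p1,_,S)
state=p1 head=0 tape=_[_]_cbcbb   (p1,_)→(p0,_,R)
state=p0 head=1 tape=__[_]cbcbb   (p0,_)→(p0,b,S)
state=p0 head=1 tape=__[b]cbcbb   (p0,b)→(p3,_,R)
state=p3 head=2 tape=___[c]bcbb
M halts after 14 transitions.

14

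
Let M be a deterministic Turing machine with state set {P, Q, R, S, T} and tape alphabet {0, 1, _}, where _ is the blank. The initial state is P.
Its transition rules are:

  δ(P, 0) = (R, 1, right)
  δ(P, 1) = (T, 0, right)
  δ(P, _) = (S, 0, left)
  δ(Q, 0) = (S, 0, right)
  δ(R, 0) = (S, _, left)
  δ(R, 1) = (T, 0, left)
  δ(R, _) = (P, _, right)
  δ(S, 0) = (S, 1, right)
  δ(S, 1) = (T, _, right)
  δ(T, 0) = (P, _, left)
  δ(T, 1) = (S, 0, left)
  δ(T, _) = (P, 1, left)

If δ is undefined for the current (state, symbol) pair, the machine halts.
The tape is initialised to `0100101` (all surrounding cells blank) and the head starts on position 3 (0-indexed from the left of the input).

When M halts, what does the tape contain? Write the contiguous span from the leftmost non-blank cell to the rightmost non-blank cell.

P | 010[0]101_   read 0 → write 1, move right, go to R
R | 0101[1]01_   read 1 → write 0, move left, go to T
T | 010[1]001_   read 1 → write 0, move left, go to S
S | 01[0]0001_   read 0 → write 1, move right, go to S
S | 011[0]001_   read 0 → write 1, move right, go to S
S | 0111[0]01_   read 0 → write 1, move right, go to S
S | 01111[0]1_   read 0 → write 1, move right, go to S
S | 011111[1]_   read 1 → write _, move right, go to T
T | 011111_[_]   read _ → write 1, move left, go to P
P | 011111[_]1   read _ → write 0, move left, go to S
S | 01111[1]01   read 1 → write _, move right, go to T
T | 01111_[0]1   read 0 → write _, move left, go to P
P | 01111[_]_1   read _ → write 0, move left, go to S
S | 0111[1]0_1   read 1 → write _, move right, go to T
T | 0111_[0]_1   read 0 → write _, move left, go to P
P | 0111[_]__1   read _ → write 0, move left, go to S
S | 011[1]0__1   read 1 → write _, move right, go to T
T | 011_[0]__1   read 0 → write _, move left, go to P
P | 011[_]___1   read _ → write 0, move left, go to S
S | 01[1]0___1   read 1 → write _, move right, go to T
T | 01_[0]___1   read 0 → write _, move left, go to P
P | 01[_]____1   read _ → write 0, move left, go to S
S | 0[1]0____1   read 1 → write _, move right, go to T
T | 0_[0]____1   read 0 → write _, move left, go to P
P | 0[_]_____1   read _ → write 0, move left, go to S
S | [0]0_____1   read 0 → write 1, move right, go to S
S | 1[0]_____1   read 0 → write 1, move right, go to S
S | 11[_]____1
The non-blank tape span at halt is 11_____1.

11_____1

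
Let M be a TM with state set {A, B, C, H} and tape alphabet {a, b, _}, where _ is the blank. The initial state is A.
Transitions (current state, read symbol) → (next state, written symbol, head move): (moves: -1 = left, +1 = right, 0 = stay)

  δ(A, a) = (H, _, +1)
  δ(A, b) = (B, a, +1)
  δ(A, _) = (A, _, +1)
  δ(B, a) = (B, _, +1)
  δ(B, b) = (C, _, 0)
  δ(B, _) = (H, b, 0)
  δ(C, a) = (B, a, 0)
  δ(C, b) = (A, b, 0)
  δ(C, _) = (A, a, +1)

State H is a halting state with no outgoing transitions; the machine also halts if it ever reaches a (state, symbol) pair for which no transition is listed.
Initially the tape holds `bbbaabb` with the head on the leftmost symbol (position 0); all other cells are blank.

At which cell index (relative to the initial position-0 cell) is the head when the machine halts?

7

state=A head=0 tape=[b]bbaabb_   (A,b)→(B,a,+1)
state=B head=1 tape=a[b]baabb_   (B,b)→(C,_,0)
state=C head=1 tape=a[_]baabb_   (C,_)→(A,a,+1)
state=A head=2 tape=aa[b]aabb_   (A,b)→(B,a,+1)
state=B head=3 tape=aaa[a]abb_   (B,a)→(B,_,+1)
state=B head=4 tape=aaa_[a]bb_   (B,a)→(B,_,+1)
state=B head=5 tape=aaa__[b]b_   (B,b)→(C,_,0)
state=C head=5 tape=aaa__[_]b_   (C,_)→(A,a,+1)
state=A head=6 tape=aaa__a[b]_   (A,b)→(B,a,+1)
state=B head=7 tape=aaa__aa[_]   (B,_)→(H,b,0)
state=H head=7 tape=aaa__aa[b]
At halt the head is at cell 7.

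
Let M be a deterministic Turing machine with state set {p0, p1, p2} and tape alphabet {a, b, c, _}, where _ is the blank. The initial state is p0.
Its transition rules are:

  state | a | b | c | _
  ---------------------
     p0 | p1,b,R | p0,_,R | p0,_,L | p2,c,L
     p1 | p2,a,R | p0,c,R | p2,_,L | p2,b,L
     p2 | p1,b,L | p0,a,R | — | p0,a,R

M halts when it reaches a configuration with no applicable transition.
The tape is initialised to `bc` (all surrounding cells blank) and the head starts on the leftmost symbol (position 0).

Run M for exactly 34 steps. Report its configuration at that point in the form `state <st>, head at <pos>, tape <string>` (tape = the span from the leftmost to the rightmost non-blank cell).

p0 | _[b]c___   read b → write _, move R, go to p0
p0 | __[c]___   read c → write _, move L, go to p0
p0 | _[_]____   read _ → write c, move L, go to p2
p2 | [_]c____   read _ → write a, move R, go to p0
p0 | a[c]____   read c → write _, move L, go to p0
p0 | [a]_____   read a → write b, move R, go to p1
p1 | b[_]____   read _ → write b, move L, go to p2
p2 | [b]b____   read b → write a, move R, go to p0
p0 | a[b]____   read b → write _, move R, go to p0
p0 | a_[_]___   read _ → write c, move L, go to p2
p2 | a[_]c___   read _ → write a, move R, go to p0
p0 | aa[c]___   read c → write _, move L, go to p0
p0 | a[a]____   read a → write b, move R, go to p1
p1 | ab[_]___   read _ → write b, move L, go to p2
p2 | a[b]b___   read b → write a, move R, go to p0
p0 | aa[b]___   read b → write _, move R, go to p0
p0 | aa_[_]__   read _ → write c, move L, go to p2
p2 | aa[_]c__   read _ → write a, move R, go to p0
p0 | aaa[c]__   read c → write _, move L, go to p0
p0 | aa[a]___   read a → write b, move R, go to p1
p1 | aab[_]__   read _ → write b, move L, go to p2
p2 | aa[b]b__   read b → write a, move R, go to p0
p0 | aaa[b]__   read b → write _, move R, go to p0
p0 | aaa_[_]_   read _ → write c, move L, go to p2
p2 | aaa[_]c_   read _ → write a, move R, go to p0
p0 | aaaa[c]_   read c → write _, move L, go to p0
p0 | aaa[a]__   read a → write b, move R, go to p1
p1 | aaab[_]_   read _ → write b, move L, go to p2
p2 | aaa[b]b_   read b → write a, move R, go to p0
p0 | aaaa[b]_   read b → write _, move R, go to p0
p0 | aaaa_[_]   read _ → write c, move L, go to p2
p2 | aaaa[_]c   read _ → write a, move R, go to p0
p0 | aaaaa[c]   read c → write _, move L, go to p0
p0 | aaaa[a]_   read a → write b, move R, go to p1
p1 | aaaab[_]
After 34 steps: state p1, head at 4, tape aaaab.

state p1, head at 4, tape aaaab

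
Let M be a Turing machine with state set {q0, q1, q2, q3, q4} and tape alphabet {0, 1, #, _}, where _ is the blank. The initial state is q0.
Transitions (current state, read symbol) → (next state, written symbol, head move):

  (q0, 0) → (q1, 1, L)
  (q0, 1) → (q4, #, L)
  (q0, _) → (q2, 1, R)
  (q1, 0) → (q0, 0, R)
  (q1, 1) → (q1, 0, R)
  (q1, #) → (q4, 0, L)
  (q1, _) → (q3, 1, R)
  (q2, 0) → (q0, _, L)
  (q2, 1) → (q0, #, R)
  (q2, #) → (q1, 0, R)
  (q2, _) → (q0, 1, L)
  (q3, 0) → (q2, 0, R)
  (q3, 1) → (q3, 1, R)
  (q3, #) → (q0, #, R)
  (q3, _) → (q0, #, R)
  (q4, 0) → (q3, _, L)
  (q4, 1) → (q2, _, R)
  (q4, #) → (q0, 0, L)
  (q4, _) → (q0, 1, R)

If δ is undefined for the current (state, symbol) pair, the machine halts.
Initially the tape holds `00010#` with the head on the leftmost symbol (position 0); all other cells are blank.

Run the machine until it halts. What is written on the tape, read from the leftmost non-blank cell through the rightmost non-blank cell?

1001##100#1

q0 | _[0]0010#____   read 0 → write 1, move L, go to q1
q1 | [_]10010#____   read _ → write 1, move R, go to q3
q3 | 1[1]0010#____   read 1 → write 1, move R, go to q3
q3 | 11[0]010#____   read 0 → write 0, move R, go to q2
q2 | 110[0]10#____   read 0 → write _, move L, go to q0
q0 | 11[0]_10#____   read 0 → write 1, move L, go to q1
q1 | 1[1]1_10#____   read 1 → write 0, move R, go to q1
q1 | 10[1]_10#____   read 1 → write 0, move R, go to q1
q1 | 100[_]10#____   read _ → write 1, move R, go to q3
q3 | 1001[1]0#____   read 1 → write 1, move R, go to q3
q3 | 10011[0]#____   read 0 → write 0, move R, go to q2
q2 | 100110[#]____   read # → write 0, move R, go to q1
q1 | 1001100[_]___   read _ → write 1, move R, go to q3
q3 | 10011001[_]__   read _ → write #, move R, go to q0
q0 | 10011001#[_]_   read _ → write 1, move R, go to q2
q2 | 10011001#1[_]   read _ → write 1, move L, go to q0
q0 | 10011001#[1]1   read 1 → write #, move L, go to q4
q4 | 10011001[#]#1   read # → write 0, move L, go to q0
q0 | 1001100[1]0#1   read 1 → write #, move L, go to q4
q4 | 100110[0]#0#1   read 0 → write _, move L, go to q3
q3 | 10011[0]_#0#1   read 0 → write 0, move R, go to q2
q2 | 100110[_]#0#1   read _ → write 1, move L, go to q0
q0 | 10011[0]1#0#1   read 0 → write 1, move L, go to q1
q1 | 1001[1]11#0#1   read 1 → write 0, move R, go to q1
q1 | 10010[1]1#0#1   read 1 → write 0, move R, go to q1
q1 | 100100[1]#0#1   read 1 → write 0, move R, go to q1
q1 | 1001000[#]0#1   read # → write 0, move L, go to q4
q4 | 100100[0]00#1   read 0 → write _, move L, go to q3
q3 | 10010[0]_00#1   read 0 → write 0, move R, go to q2
q2 | 100100[_]00#1   read _ → write 1, move L, go to q0
q0 | 10010[0]100#1   read 0 → write 1, move L, go to q1
q1 | 1001[0]1100#1   read 0 → write 0, move R, go to q0
q0 | 10010[1]100#1   read 1 → write #, move L, go to q4
q4 | 1001[0]#100#1   read 0 → write _, move L, go to q3
q3 | 100[1]_#100#1   read 1 → write 1, move R, go to q3
q3 | 1001[_]#100#1   read _ → write #, move R, go to q0
q0 | 1001#[#]100#1
The non-blank tape span at halt is 1001##100#1.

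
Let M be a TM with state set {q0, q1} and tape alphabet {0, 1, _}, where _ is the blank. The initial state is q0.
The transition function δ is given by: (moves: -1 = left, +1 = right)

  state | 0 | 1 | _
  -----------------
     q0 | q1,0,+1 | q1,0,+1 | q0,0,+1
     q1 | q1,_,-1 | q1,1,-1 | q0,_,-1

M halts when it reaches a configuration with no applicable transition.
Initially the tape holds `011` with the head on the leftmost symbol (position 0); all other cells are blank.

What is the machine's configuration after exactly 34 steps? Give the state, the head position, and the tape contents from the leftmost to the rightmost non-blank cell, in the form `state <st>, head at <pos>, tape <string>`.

state q0, head at 2, tape 0000000

q0 | ____[0]11_   read 0 → write 0, move +1, go to q1
q1 | ____0[1]1_   read 1 → write 1, move -1, go to q1
q1 | ____[0]11_   read 0 → write _, move -1, go to q1
q1 | ___[_]_11_   read _ → write _, move -1, go to q0
q0 | __[_]__11_   read _ → write 0, move +1, go to q0
q0 | __0[_]_11_   read _ → write 0, move +1, go to q0
q0 | __00[_]11_   read _ → write 0, move +1, go to q0
q0 | __000[1]1_   read 1 → write 0, move +1, go to q1
q1 | __0000[1]_   read 1 → write 1, move -1, go to q1
q1 | __000[0]1_   read 0 → write _, move -1, go to q1
q1 | __00[0]_1_   read 0 → write _, move -1, go to q1
q1 | __0[0]__1_   read 0 → write _, move -1, go to q1
q1 | __[0]___1_   read 0 → write _, move -1, go to q1
q1 | _[_]____1_   read _ → write _, move -1, go to q0
q0 | [_]_____1_   read _ → write 0, move +1, go to q0
q0 | 0[_]____1_   read _ → write 0, move +1, go to q0
q0 | 00[_]___1_   read _ → write 0, move +1, go to q0
q0 | 000[_]__1_   read _ → write 0, move +1, go to q0
q0 | 0000[_]_1_   read _ → write 0, move +1, go to q0
q0 | 00000[_]1_   read _ → write 0, move +1, go to q0
q0 | 000000[1]_   read 1 → write 0, move +1, go to q1
q1 | 0000000[_]   read _ → write _, move -1, go to q0
q0 | 000000[0]_   read 0 → write 0, move +1, go to q1
q1 | 0000000[_]   read _ → write _, move -1, go to q0
q0 | 000000[0]_   read 0 → write 0, move +1, go to q1
q1 | 0000000[_]   read _ → write _, move -1, go to q0
q0 | 000000[0]_   read 0 → write 0, move +1, go to q1
q1 | 0000000[_]   read _ → write _, move -1, go to q0
q0 | 000000[0]_   read 0 → write 0, move +1, go to q1
q1 | 0000000[_]   read _ → write _, move -1, go to q0
q0 | 000000[0]_   read 0 → write 0, move +1, go to q1
q1 | 0000000[_]   read _ → write _, move -1, go to q0
q0 | 000000[0]_   read 0 → write 0, move +1, go to q1
q1 | 0000000[_]   read _ → write _, move -1, go to q0
q0 | 000000[0]_
After 34 steps: state q0, head at 2, tape 0000000.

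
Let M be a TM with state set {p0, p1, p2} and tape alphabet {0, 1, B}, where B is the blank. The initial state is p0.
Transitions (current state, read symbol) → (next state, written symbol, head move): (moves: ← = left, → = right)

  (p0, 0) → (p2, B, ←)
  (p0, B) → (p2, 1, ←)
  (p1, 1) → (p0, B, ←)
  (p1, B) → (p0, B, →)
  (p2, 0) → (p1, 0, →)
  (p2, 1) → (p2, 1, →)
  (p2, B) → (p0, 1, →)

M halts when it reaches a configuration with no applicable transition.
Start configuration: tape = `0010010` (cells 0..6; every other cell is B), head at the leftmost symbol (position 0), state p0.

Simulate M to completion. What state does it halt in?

p1

p0 | B[0]010010   read 0 → write B, move ←, go to p2
p2 | [B]B010010   read B → write 1, move →, go to p0
p0 | 1[B]010010   read B → write 1, move ←, go to p2
p2 | [1]1010010   read 1 → write 1, move →, go to p2
p2 | 1[1]010010   read 1 → write 1, move →, go to p2
p2 | 11[0]10010   read 0 → write 0, move →, go to p1
p1 | 110[1]0010   read 1 → write B, move ←, go to p0
p0 | 11[0]B0010   read 0 → write B, move ←, go to p2
p2 | 1[1]BB0010   read 1 → write 1, move →, go to p2
p2 | 11[B]B0010   read B → write 1, move →, go to p0
p0 | 111[B]0010   read B → write 1, move ←, go to p2
p2 | 11[1]10010   read 1 → write 1, move →, go to p2
p2 | 111[1]0010   read 1 → write 1, move →, go to p2
p2 | 1111[0]010   read 0 → write 0, move →, go to p1
p1 | 11110[0]10
No transition is defined for (p1, 0); M halts in state p1.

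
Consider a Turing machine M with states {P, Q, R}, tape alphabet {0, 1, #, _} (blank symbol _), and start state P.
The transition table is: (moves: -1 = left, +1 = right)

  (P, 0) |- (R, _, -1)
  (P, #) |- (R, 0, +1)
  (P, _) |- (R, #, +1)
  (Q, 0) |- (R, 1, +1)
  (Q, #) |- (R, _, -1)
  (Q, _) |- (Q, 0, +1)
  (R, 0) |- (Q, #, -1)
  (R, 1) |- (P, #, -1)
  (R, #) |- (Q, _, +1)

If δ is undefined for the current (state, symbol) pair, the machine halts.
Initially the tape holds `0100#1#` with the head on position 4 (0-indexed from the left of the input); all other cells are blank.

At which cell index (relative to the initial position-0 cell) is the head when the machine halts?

state=P head=4 tape=0100[#]1#   (P,#)→(R,0,+1)
state=R head=5 tape=01000[1]#   (R,1)→(P,#,-1)
state=P head=4 tape=0100[0]##   (P,0)→(R,_,-1)
state=R head=3 tape=010[0]_##   (R,0)→(Q,#,-1)
state=Q head=2 tape=01[0]#_##   (Q,0)→(R,1,+1)
state=R head=3 tape=011[#]_##   (R,#)→(Q,_,+1)
state=Q head=4 tape=011_[_]##   (Q,_)→(Q,0,+1)
state=Q head=5 tape=011_0[#]#   (Q,#)→(R,_,-1)
state=R head=4 tape=011_[0]_#   (R,0)→(Q,#,-1)
state=Q head=3 tape=011[_]#_#   (Q,_)→(Q,0,+1)
state=Q head=4 tape=0110[#]_#   (Q,#)→(R,_,-1)
state=R head=3 tape=011[0]__#   (R,0)→(Q,#,-1)
state=Q head=2 tape=01[1]#__#
At halt the head is at cell 2.

2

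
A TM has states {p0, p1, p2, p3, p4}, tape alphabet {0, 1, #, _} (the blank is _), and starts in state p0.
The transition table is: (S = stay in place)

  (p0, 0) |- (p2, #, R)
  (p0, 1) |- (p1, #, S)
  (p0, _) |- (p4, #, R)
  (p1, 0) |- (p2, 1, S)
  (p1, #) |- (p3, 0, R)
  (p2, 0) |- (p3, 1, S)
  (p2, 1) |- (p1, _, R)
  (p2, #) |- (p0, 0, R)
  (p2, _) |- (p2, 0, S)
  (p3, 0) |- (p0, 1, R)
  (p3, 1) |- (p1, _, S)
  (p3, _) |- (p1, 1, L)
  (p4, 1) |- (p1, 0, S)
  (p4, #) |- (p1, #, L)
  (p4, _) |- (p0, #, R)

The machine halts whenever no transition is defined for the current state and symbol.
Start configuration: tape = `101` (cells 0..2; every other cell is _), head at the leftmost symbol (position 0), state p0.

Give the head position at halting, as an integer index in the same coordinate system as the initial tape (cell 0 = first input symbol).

state=p0 head=0 tape=[1]01_   (p0,1)→(p1,#,S)
state=p1 head=0 tape=[#]01_   (p1,#)→(p3,0,R)
state=p3 head=1 tape=0[0]1_   (p3,0)→(p0,1,R)
state=p0 head=2 tape=01[1]_   (p0,1)→(p1,#,S)
state=p1 head=2 tape=01[#]_   (p1,#)→(p3,0,R)
state=p3 head=3 tape=010[_]   (p3,_)→(p1,1,L)
state=p1 head=2 tape=01[0]1   (p1,0)→(p2,1,S)
state=p2 head=2 tape=01[1]1   (p2,1)→(p1,_,R)
state=p1 head=3 tape=01_[1]
At halt the head is at cell 3.

3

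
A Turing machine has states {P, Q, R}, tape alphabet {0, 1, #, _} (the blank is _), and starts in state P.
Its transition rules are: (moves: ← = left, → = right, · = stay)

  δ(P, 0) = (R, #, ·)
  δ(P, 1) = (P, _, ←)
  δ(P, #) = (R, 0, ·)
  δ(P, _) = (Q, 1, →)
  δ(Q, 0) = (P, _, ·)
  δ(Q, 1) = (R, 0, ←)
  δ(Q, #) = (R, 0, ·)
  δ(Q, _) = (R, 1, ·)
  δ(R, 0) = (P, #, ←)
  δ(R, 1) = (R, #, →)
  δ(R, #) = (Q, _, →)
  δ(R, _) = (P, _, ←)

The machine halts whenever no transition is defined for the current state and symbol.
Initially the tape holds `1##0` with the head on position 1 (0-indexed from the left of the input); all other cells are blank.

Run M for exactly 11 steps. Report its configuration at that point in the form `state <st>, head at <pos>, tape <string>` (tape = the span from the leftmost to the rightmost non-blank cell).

state=P head=1 tape=_1[#]#0   (P,#)→(R,0,·)
state=R head=1 tape=_1[0]#0   (R,0)→(P,#,←)
state=P head=0 tape=_[1]##0   (P,1)→(P,_,←)
state=P head=-1 tape=[_]_##0   (P,_)→(Q,1,→)
state=Q head=0 tape=1[_]##0   (Q,_)→(R,1,·)
state=R head=0 tape=1[1]##0   (R,1)→(R,#,→)
state=R head=1 tape=1#[#]#0   (R,#)→(Q,_,→)
state=Q head=2 tape=1#_[#]0   (Q,#)→(R,0,·)
state=R head=2 tape=1#_[0]0   (R,0)→(P,#,←)
state=P head=1 tape=1#[_]#0   (P,_)→(Q,1,→)
state=Q head=2 tape=1#1[#]0   (Q,#)→(R,0,·)
state=R head=2 tape=1#1[0]0
After 11 steps: state R, head at 2, tape 1#100.

state R, head at 2, tape 1#100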